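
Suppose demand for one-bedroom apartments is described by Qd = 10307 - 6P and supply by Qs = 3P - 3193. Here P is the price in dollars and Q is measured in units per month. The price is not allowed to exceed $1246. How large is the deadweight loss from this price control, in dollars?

145161

Setting quantity demanded equal to quantity supplied, 10307 - 6P = 3P - 3193, gives P* = 1500 and Q* = 1307.
Because the ceiling (1246) lies below the market-clearing price, it is binding.
At P = 1246: Qd = 10307 - 6·1246 = 2831 and Qs = 3·1246 - 3193 = 545.
Quantity traded falls to 545. At Q = 545 the demand price is (10307 - 545)/6 = 1627 and the supply price is (3193 + 545)/3 = 1246.
Deadweight loss = ½ · (1627 - 1246) · (1307 - 545) = ½ · 381 · 762 = 145161.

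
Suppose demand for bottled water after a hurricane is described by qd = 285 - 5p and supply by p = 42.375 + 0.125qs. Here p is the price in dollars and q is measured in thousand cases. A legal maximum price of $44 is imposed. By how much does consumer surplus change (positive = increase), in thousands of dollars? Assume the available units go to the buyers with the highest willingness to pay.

-50.4

Rearranging supply gives qs = 8p - 339. In a free market, 285 - 5p = 8p - 339 gives the equilibrium p* = 48, q* = 45.
Because the ceiling (44) lies below the market-clearing price, it is binding.
At p = 44: qd = 285 - 5·44 = 65 and qs = 8·44 - 339 = 13.
Consumer surplus without the control is ½ · (57 - 48) · 45 = 202.5.
With the ceiling, 13 units are sold at 44 (assume they go to the highest-value buyers). The demand price at q = 13 is 54.4, so CS = ½ · [(57 - 44) + (54.4 - 44)] · 13 = 152.1.
Change in consumer surplus = 152.1 - 202.5 = -50.4.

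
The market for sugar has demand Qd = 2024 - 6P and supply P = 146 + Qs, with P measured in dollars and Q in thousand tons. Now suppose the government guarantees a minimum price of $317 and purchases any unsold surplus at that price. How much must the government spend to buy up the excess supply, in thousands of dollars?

Rearranging supply gives Qs = P - 146. Equilibrium: 2024 - 6P = P - 146, so 2170 = 7P and P* = 310, Q* = 164.
Since 317 > 310, the floor is binding.
At P = 317: Qd = 2024 - 6·317 = 122 and Qs = 317 - 146 = 171.
Surplus = Qs - Qd = 49.
Government expenditure = surplus × support price = 49 × 317 = 15533.

15533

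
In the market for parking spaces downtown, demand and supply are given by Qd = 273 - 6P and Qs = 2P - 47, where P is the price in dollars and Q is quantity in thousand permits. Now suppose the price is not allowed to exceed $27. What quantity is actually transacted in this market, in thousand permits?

7

Setting quantity demanded equal to quantity supplied, 273 - 6P = 2P - 47, gives P* = 40 and Q* = 33.
Since 27 < 40, the ceiling is binding.
At P = 27: Qd = 273 - 6·27 = 111 and Qs = 2·27 - 47 = 7.
The quantity actually transacted is the short side, supply: 7.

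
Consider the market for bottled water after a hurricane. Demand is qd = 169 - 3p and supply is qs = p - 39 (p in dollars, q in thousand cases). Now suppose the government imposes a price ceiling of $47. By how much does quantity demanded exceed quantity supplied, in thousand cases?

Equilibrium: 169 - 3p = p - 39, so 208 = 4p and p* = 52, q* = 13.
The ceiling of 47 is below the equilibrium price 52, so it binds.
At p = 47: qd = 169 - 3·47 = 28 and qs = 47 - 39 = 8.
Shortage = qd - qs = 28 - 8 = 20.

20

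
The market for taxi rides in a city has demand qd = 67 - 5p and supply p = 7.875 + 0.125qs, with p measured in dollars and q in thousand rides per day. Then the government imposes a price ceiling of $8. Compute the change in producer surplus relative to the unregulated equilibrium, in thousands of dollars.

Rearranging supply gives qs = 8p - 63. Without the control the market clears where 67 - 5p = 8p - 63, i.e. p* = 10 and q* = 17.
Since 8 < 10, the ceiling is binding.
At p = 8: qd = 67 - 5·8 = 27 and qs = 8·8 - 63 = 1.
Producer surplus without the control is ½ · (10 - 7.875) · 17 = 18.0625.
With the ceiling, producers sell 1 units at 8, so PS = ½ · (8 - 7.875) · 1 = 0.0625.
Change in producer surplus = 0.0625 - 18.0625 = -18.

-18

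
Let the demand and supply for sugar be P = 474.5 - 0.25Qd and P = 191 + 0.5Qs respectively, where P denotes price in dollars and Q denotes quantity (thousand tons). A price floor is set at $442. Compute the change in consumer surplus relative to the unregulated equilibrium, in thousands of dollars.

-15748

Rearranging demand gives Qd = 1898 - 4P; rearranging supply gives Qs = 2P - 382. In a free market, 1898 - 4P = 2P - 382 gives the equilibrium P* = 380, Q* = 378.
Since 442 > 380, the floor is binding.
At P = 442: Qd = 1898 - 4·442 = 130 and Qs = 2·442 - 382 = 502.
Consumer surplus without the control is ½ · (474.5 - 380) · 378 = 17860.5.
With the floor, consumers buy 130 units at 442, so CS = ½ · (474.5 - 442) · 130 = 2112.5.
Change in consumer surplus = 2112.5 - 17860.5 = -15748.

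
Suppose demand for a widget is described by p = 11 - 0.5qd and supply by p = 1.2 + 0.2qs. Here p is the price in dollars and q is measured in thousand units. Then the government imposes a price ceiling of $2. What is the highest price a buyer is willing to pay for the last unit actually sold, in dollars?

9

Rearranging demand gives qd = 22 - 2p; rearranging supply gives qs = 5p - 6. Equilibrium: 22 - 2p = 5p - 6, so 28 = 7p and p* = 4, q* = 14.
Because the ceiling (2) lies below the market-clearing price, it is binding.
At p = 2: qd = 22 - 2·2 = 18 and qs = 5·2 - 6 = 4.
Only 4 units reach the market. On the demand curve, the marginal buyer's willingness to pay at q = 4 is (22 - 4)/2 = 9.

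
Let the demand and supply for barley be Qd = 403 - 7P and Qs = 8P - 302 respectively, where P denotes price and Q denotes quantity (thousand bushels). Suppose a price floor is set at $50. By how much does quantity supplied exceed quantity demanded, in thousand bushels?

45

Without the control the market clears where 403 - 7P = 8P - 302, i.e. P* = 47 and Q* = 74.
The floor of 50 is above the equilibrium price 47, so it binds.
At P = 50: Qd = 403 - 7·50 = 53 and Qs = 8·50 - 302 = 98.
Surplus = Qs - Qd = 98 - 53 = 45.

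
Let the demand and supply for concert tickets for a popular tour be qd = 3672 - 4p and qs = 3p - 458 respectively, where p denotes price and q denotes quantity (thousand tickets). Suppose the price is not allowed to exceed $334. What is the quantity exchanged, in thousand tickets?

Setting quantity demanded equal to quantity supplied, 3672 - 4p = 3p - 458, gives p* = 590 and q* = 1312.
The ceiling of 334 is below the equilibrium price 590, so it binds.
At p = 334: qd = 3672 - 4·334 = 2336 and qs = 3·334 - 458 = 544.
The quantity actually transacted is the short side, supply: 544.

544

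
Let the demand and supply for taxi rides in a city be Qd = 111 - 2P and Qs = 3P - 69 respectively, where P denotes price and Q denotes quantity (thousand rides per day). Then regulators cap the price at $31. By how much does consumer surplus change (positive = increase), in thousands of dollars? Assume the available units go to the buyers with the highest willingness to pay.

Equilibrium: 111 - 2P = 3P - 69, so 180 = 5P and P* = 36, Q* = 39.
Since 31 < 36, the ceiling is binding.
At P = 31: Qd = 111 - 2·31 = 49 and Qs = 3·31 - 69 = 24.
Consumer surplus without the control is ½ · (55.5 - 36) · 39 = 380.25.
With the ceiling, 24 units are sold at 31 (assume they go to the highest-value buyers). The demand price at Q = 24 is 43.5, so CS = ½ · [(55.5 - 31) + (43.5 - 31)] · 24 = 444.
Change in consumer surplus = 444 - 380.25 = 63.75.

63.75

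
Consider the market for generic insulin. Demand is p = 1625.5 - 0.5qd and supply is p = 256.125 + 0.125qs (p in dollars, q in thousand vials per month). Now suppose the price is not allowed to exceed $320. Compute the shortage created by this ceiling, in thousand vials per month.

2100

Rearranging demand gives qd = 3251 - 2p; rearranging supply gives qs = 8p - 2049. Setting quantity demanded equal to quantity supplied, 3251 - 2p = 8p - 2049, gives p* = 530 and q* = 2191.
Because the ceiling (320) lies below the market-clearing price, it is binding.
At p = 320: qd = 3251 - 2·320 = 2611 and qs = 8·320 - 2049 = 511.
Shortage = qd - qs = 2611 - 511 = 2100.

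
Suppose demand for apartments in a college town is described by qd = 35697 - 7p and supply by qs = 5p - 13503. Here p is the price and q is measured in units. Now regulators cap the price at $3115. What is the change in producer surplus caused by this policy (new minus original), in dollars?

-4466482.5

In a free market, 35697 - 7p = 5p - 13503 gives the equilibrium p* = 4100, q* = 6997.
Since 3115 < 4100, the ceiling is binding.
At p = 3115: qd = 35697 - 7·3115 = 13892 and qs = 5·3115 - 13503 = 2072.
Producer surplus without the control is ½ · (4100 - 2700.6) · 6997 = 4895800.9.
With the ceiling, producers sell 2072 units at 3115, so PS = ½ · (3115 - 2700.6) · 2072 = 429318.4.
Change in producer surplus = 429318.4 - 4895800.9 = -4466482.5.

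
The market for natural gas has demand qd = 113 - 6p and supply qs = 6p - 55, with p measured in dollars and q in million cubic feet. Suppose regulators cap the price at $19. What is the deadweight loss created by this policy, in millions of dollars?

Without the control the market clears where 113 - 6p = 6p - 55, i.e. p* = 14 and q* = 29.
The ceiling of 19 is above the equilibrium price 14, so it is not binding; the market clears at p* = 14, q* = 29.
Since the control does not bind, no trades are prevented and deadweight loss is zero.

0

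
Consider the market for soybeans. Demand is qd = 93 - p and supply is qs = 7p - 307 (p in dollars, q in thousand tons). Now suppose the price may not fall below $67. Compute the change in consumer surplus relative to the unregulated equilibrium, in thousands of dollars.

Equilibrium: 93 - p = 7p - 307, so 400 = 8p and p* = 50, q* = 43.
The floor of 67 is above the equilibrium price 50, so it binds.
At p = 67: qd = 93 - 67 = 26 and qs = 7·67 - 307 = 162.
Consumer surplus without the control is ½ · (93 - 50) · 43 = 924.5.
With the floor, consumers buy 26 units at 67, so CS = ½ · (93 - 67) · 26 = 338.
Change in consumer surplus = 338 - 924.5 = -586.5.

-586.5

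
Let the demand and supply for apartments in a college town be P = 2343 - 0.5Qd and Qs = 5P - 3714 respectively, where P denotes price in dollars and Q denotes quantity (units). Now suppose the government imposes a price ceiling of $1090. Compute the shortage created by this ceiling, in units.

Rearranging demand gives Qd = 4686 - 2P. Without the control the market clears where 4686 - 2P = 5P - 3714, i.e. P* = 1200 and Q* = 2286.
The ceiling of 1090 is below the equilibrium price 1200, so it binds.
At P = 1090: Qd = 4686 - 2·1090 = 2506 and Qs = 5·1090 - 3714 = 1736.
Shortage = Qd - Qs = 2506 - 1736 = 770.

770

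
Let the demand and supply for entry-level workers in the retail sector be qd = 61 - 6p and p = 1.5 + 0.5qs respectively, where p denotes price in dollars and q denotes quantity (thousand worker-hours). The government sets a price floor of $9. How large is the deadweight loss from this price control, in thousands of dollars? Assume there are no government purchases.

Rearranging supply gives qs = 2p - 3. In a free market, 61 - 6p = 2p - 3 gives the equilibrium p* = 8, q* = 13.
Because the floor (9) lies above the market-clearing price, it is binding.
At p = 9: qd = 61 - 6·9 = 7 and qs = 2·9 - 3 = 15.
Quantity traded falls to 7. At q = 7 the demand price is (61 - 7)/6 = 9 and the supply price is (3 + 7)/2 = 5.
Deadweight loss = ½ · (9 - 5) · (13 - 7) = ½ · 4 · 6 = 12.

12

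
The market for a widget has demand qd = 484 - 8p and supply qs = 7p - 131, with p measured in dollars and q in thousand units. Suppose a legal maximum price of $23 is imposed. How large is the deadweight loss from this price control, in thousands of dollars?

Equilibrium: 484 - 8p = 7p - 131, so 615 = 15p and p* = 41, q* = 156.
Because the ceiling (23) lies below the market-clearing price, it is binding.
At p = 23: qd = 484 - 8·23 = 300 and qs = 7·23 - 131 = 30.
Quantity traded falls to 30. At q = 30 the demand price is (484 - 30)/8 = 56.75 and the supply price is (131 + 30)/7 = 23.
Deadweight loss = ½ · (56.75 - 23) · (156 - 30) = ½ · 33.75 · 126 = 2126.25.

2126.25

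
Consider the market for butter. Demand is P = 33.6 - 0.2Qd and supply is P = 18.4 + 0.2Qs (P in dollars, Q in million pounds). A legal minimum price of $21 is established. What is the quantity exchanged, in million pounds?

38

Rearranging demand gives Qd = 168 - 5P; rearranging supply gives Qs = 5P - 92. Equilibrium: 168 - 5P = 5P - 92, so 260 = 10P and P* = 26, Q* = 38.
The floor of 21 is below the equilibrium price 26, so it is not binding; the market clears at P* = 26, Q* = 38.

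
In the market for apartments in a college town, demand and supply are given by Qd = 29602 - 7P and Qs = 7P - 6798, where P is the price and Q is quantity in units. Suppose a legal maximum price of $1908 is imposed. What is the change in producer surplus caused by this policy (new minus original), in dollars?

Without the control the market clears where 29602 - 7P = 7P - 6798, i.e. P* = 2600 and Q* = 11402.
Since 1908 < 2600, the ceiling is binding.
At P = 1908: Qd = 29602 - 7·1908 = 16246 and Qs = 7·1908 - 6798 = 6558.
Producer surplus without the control is ½ · (2600 - 6798/7) · 11402 = 65002802/7.
With the ceiling, producers sell 6558 units at 1908, so PS = ½ · (1908 - 6798/7) · 6558 = 21503682/7.
Change in producer surplus = 21503682/7 - 65002802/7 = -6214160.

-6214160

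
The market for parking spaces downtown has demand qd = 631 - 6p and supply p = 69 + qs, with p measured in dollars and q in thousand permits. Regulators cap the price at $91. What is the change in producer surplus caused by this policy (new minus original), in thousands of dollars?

-238.5

Rearranging supply gives qs = p - 69. Without the control the market clears where 631 - 6p = p - 69, i.e. p* = 100 and q* = 31.
The ceiling of 91 is below the equilibrium price 100, so it binds.
At p = 91: qd = 631 - 6·91 = 85 and qs = 91 - 69 = 22.
Producer surplus without the control is ½ · (100 - 69) · 31 = 480.5.
With the ceiling, producers sell 22 units at 91, so PS = ½ · (91 - 69) · 22 = 242.
Change in producer surplus = 242 - 480.5 = -238.5.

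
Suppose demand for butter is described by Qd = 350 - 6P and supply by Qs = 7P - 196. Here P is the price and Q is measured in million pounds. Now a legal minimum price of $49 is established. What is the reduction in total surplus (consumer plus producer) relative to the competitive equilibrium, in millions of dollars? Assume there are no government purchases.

273

In a free market, 350 - 6P = 7P - 196 gives the equilibrium P* = 42, Q* = 98.
Because the floor (49) lies above the market-clearing price, it is binding.
At P = 49: Qd = 350 - 6·49 = 56 and Qs = 7·49 - 196 = 147.
Quantity traded falls to 56. At Q = 56 the demand price is (350 - 56)/6 = 49 and the supply price is (196 + 56)/7 = 36.
Deadweight loss = ½ · (49 - 36) · (98 - 56) = ½ · 13 · 42 = 273.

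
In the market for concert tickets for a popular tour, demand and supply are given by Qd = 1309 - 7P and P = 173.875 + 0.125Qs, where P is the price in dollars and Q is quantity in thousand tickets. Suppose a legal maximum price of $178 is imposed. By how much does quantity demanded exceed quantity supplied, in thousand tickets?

30

Rearranging supply gives Qs = 8P - 1391. Setting quantity demanded equal to quantity supplied, 1309 - 7P = 8P - 1391, gives P* = 180 and Q* = 49.
Since 178 < 180, the ceiling is binding.
At P = 178: Qd = 1309 - 7·178 = 63 and Qs = 8·178 - 1391 = 33.
Shortage = Qd - Qs = 63 - 33 = 30.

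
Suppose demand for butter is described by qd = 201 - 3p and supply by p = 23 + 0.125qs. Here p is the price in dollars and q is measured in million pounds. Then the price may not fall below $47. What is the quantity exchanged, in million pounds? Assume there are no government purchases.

Rearranging supply gives qs = 8p - 184. Setting quantity demanded equal to quantity supplied, 201 - 3p = 8p - 184, gives p* = 35 and q* = 96.
Because the floor (47) lies above the market-clearing price, it is binding.
At p = 47: qd = 201 - 3·47 = 60 and qs = 8·47 - 184 = 192.
The quantity actually transacted is the short side, demand: 60.

60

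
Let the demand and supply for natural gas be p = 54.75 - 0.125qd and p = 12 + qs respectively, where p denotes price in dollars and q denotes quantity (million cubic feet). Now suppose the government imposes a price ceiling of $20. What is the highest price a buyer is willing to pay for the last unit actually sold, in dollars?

Rearranging demand gives qd = 438 - 8p; rearranging supply gives qs = p - 12. Without the control the market clears where 438 - 8p = p - 12, i.e. p* = 50 and q* = 38.
Because the ceiling (20) lies below the market-clearing price, it is binding.
At p = 20: qd = 438 - 8·20 = 278 and qs = 20 - 12 = 8.
Only 8 units reach the market. On the demand curve, the marginal buyer's willingness to pay at q = 8 is (438 - 8)/8 = 53.75.

53.75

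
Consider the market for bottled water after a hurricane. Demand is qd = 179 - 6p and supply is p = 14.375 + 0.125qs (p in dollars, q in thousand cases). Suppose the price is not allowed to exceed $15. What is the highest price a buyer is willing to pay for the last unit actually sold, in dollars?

Rearranging supply gives qs = 8p - 115. Without the control the market clears where 179 - 6p = 8p - 115, i.e. p* = 21 and q* = 53.
Because the ceiling (15) lies below the market-clearing price, it is binding.
At p = 15: qd = 179 - 6·15 = 89 and qs = 8·15 - 115 = 5.
Only 5 units reach the market. On the demand curve, the marginal buyer's willingness to pay at q = 5 is (179 - 5)/6 = 29.

29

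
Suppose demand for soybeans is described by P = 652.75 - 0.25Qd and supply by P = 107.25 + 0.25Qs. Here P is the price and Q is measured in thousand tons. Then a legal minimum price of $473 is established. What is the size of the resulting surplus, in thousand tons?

Rearranging demand gives Qd = 2611 - 4P; rearranging supply gives Qs = 4P - 429. Equilibrium: 2611 - 4P = 4P - 429, so 3040 = 8P and P* = 380, Q* = 1091.
Since 473 > 380, the floor is binding.
At P = 473: Qd = 2611 - 4·473 = 719 and Qs = 4·473 - 429 = 1463.
Surplus = Qs - Qd = 1463 - 719 = 744.

744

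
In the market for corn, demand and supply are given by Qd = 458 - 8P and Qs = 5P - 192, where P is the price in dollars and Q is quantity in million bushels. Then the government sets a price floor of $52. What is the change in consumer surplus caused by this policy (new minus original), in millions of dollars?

Without the control the market clears where 458 - 8P = 5P - 192, i.e. P* = 50 and Q* = 58.
The floor of 52 is above the equilibrium price 50, so it binds.
At P = 52: Qd = 458 - 8·52 = 42 and Qs = 5·52 - 192 = 68.
Consumer surplus without the control is ½ · (57.25 - 50) · 58 = 210.25.
With the floor, consumers buy 42 units at 52, so CS = ½ · (57.25 - 52) · 42 = 110.25.
Change in consumer surplus = 110.25 - 210.25 = -100.

-100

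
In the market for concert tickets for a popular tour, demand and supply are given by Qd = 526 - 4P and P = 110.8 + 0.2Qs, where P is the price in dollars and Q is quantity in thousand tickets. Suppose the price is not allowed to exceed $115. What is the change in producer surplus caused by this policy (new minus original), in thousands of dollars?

-167.5

Rearranging supply gives Qs = 5P - 554. In a free market, 526 - 4P = 5P - 554 gives the equilibrium P* = 120, Q* = 46.
Since 115 < 120, the ceiling is binding.
At P = 115: Qd = 526 - 4·115 = 66 and Qs = 5·115 - 554 = 21.
Producer surplus without the control is ½ · (120 - 110.8) · 46 = 211.6.
With the ceiling, producers sell 21 units at 115, so PS = ½ · (115 - 110.8) · 21 = 44.1.
Change in producer surplus = 44.1 - 211.6 = -167.5.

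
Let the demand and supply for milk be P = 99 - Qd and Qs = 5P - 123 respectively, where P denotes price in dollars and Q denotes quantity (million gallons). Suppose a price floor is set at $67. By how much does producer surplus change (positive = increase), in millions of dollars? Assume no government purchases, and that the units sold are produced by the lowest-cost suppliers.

870

Rearranging demand gives Qd = 99 - P. Without the control the market clears where 99 - P = 5P - 123, i.e. P* = 37 and Q* = 62.
The floor of 67 is above the equilibrium price 37, so it binds.
At P = 67: Qd = 99 - 67 = 32 and Qs = 5·67 - 123 = 212.
Producer surplus without the control is ½ · (37 - 24.6) · 62 = 384.4.
With the floor, 32 units are sold at 67. The supply price at Q = 32 is 31, so PS = ½ · [(67 - 24.6) + (67 - 31)] · 32 = 1254.4.
Change in producer surplus = 1254.4 - 384.4 = 870.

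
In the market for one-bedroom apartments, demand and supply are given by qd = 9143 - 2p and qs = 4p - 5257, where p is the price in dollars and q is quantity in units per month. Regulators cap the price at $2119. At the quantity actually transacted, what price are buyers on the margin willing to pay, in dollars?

2962

Without the control the market clears where 9143 - 2p = 4p - 5257, i.e. p* = 2400 and q* = 4343.
Since 2119 < 2400, the ceiling is binding.
At p = 2119: qd = 9143 - 2·2119 = 4905 and qs = 4·2119 - 5257 = 3219.
Only 3219 units reach the market. On the demand curve, the marginal buyer's willingness to pay at q = 3219 is (9143 - 3219)/2 = 2962.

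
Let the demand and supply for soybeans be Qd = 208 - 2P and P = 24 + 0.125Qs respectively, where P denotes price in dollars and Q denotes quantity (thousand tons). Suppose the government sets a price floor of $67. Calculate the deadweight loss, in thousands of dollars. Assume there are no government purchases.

911.25

Rearranging supply gives Qs = 8P - 192. In a free market, 208 - 2P = 8P - 192 gives the equilibrium P* = 40, Q* = 128.
Because the floor (67) lies above the market-clearing price, it is binding.
At P = 67: Qd = 208 - 2·67 = 74 and Qs = 8·67 - 192 = 344.
Quantity traded falls to 74. At Q = 74 the demand price is (208 - 74)/2 = 67 and the supply price is (192 + 74)/8 = 33.25.
Deadweight loss = ½ · (67 - 33.25) · (128 - 74) = ½ · 33.75 · 54 = 911.25.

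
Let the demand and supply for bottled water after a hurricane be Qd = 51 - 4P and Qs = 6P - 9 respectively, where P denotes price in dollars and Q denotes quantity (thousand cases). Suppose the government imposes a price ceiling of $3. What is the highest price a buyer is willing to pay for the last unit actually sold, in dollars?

10.5

Without the control the market clears where 51 - 4P = 6P - 9, i.e. P* = 6 and Q* = 27.
The ceiling of 3 is below the equilibrium price 6, so it binds.
At P = 3: Qd = 51 - 4·3 = 39 and Qs = 6·3 - 9 = 9.
Only 9 units reach the market. On the demand curve, the marginal buyer's willingness to pay at Q = 9 is (51 - 9)/4 = 10.5.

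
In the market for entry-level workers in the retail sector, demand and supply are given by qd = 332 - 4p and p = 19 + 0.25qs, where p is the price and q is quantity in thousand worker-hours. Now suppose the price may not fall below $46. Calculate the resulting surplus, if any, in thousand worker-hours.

0

Rearranging supply gives qs = 4p - 76. Without the control the market clears where 332 - 4p = 4p - 76, i.e. p* = 51 and q* = 128.
The floor of 46 is below the equilibrium price 51, so it is not binding; the market clears at p* = 51, q* = 128.
Since the control does not bind, there is no surplus.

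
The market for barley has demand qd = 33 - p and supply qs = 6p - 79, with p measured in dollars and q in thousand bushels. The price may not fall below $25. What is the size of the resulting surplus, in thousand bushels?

Without the control the market clears where 33 - p = 6p - 79, i.e. p* = 16 and q* = 17.
Because the floor (25) lies above the market-clearing price, it is binding.
At p = 25: qd = 33 - 25 = 8 and qs = 6·25 - 79 = 71.
Surplus = qs - qd = 71 - 8 = 63.

63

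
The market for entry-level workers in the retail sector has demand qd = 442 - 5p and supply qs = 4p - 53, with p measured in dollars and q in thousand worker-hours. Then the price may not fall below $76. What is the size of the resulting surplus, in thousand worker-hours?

In a free market, 442 - 5p = 4p - 53 gives the equilibrium p* = 55, q* = 167.
Since 76 > 55, the floor is binding.
At p = 76: qd = 442 - 5·76 = 62 and qs = 4·76 - 53 = 251.
Surplus = qs - qd = 251 - 62 = 189.

189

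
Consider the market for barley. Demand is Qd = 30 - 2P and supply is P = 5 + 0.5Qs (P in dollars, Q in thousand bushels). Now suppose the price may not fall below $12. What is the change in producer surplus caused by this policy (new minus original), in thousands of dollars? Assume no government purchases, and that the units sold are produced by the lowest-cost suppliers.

8

Rearranging supply gives Qs = 2P - 10. In a free market, 30 - 2P = 2P - 10 gives the equilibrium P* = 10, Q* = 10.
Because the floor (12) lies above the market-clearing price, it is binding.
At P = 12: Qd = 30 - 2·12 = 6 and Qs = 2·12 - 10 = 14.
Producer surplus without the control is ½ · (10 - 5) · 10 = 25.
With the floor, 6 units are sold at 12. The supply price at Q = 6 is 8, so PS = ½ · [(12 - 5) + (12 - 8)] · 6 = 33.
Change in producer surplus = 33 - 25 = 8.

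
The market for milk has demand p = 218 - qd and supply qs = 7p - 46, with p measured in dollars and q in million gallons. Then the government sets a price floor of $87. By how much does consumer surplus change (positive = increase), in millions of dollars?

Rearranging demand gives qd = 218 - p. Without the control the market clears where 218 - p = 7p - 46, i.e. p* = 33 and q* = 185.
Because the floor (87) lies above the market-clearing price, it is binding.
At p = 87: qd = 218 - 87 = 131 and qs = 7·87 - 46 = 563.
Consumer surplus without the control is ½ · (218 - 33) · 185 = 17112.5.
With the floor, consumers buy 131 units at 87, so CS = ½ · (218 - 87) · 131 = 8580.5.
Change in consumer surplus = 8580.5 - 17112.5 = -8532.

-8532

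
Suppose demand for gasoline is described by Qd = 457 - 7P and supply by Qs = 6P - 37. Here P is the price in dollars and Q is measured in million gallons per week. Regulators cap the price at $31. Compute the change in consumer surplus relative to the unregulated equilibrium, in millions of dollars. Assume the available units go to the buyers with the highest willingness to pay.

917

In a free market, 457 - 7P = 6P - 37 gives the equilibrium P* = 38, Q* = 191.
Since 31 < 38, the ceiling is binding.
At P = 31: Qd = 457 - 7·31 = 240 and Qs = 6·31 - 37 = 149.
Consumer surplus without the control is ½ · (457/7 - 38) · 191 = 36481/14.
With the ceiling, 149 units are sold at 31 (assume they go to the highest-value buyers). The demand price at Q = 149 is 44, so CS = ½ · [(457/7 - 31) + (44 - 31)] · 149 = 49319/14.
Change in consumer surplus = 49319/14 - 36481/14 = 917.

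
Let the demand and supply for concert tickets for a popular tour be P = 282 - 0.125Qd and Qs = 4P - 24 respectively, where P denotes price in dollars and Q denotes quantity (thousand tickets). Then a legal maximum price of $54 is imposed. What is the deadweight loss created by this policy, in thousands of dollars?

55488

Rearranging demand gives Qd = 2256 - 8P. Without the control the market clears where 2256 - 8P = 4P - 24, i.e. P* = 190 and Q* = 736.
Since 54 < 190, the ceiling is binding.
At P = 54: Qd = 2256 - 8·54 = 1824 and Qs = 4·54 - 24 = 192.
Quantity traded falls to 192. At Q = 192 the demand price is (2256 - 192)/8 = 258 and the supply price is (24 + 192)/4 = 54.
Deadweight loss = ½ · (258 - 54) · (736 - 192) = ½ · 204 · 544 = 55488.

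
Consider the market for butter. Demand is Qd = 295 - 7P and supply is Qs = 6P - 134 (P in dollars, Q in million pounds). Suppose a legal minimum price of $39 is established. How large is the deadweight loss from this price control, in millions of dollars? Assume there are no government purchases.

In a free market, 295 - 7P = 6P - 134 gives the equilibrium P* = 33, Q* = 64.
Since 39 > 33, the floor is binding.
At P = 39: Qd = 295 - 7·39 = 22 and Qs = 6·39 - 134 = 100.
Quantity traded falls to 22. At Q = 22 the demand price is (295 - 22)/7 = 39 and the supply price is (134 + 22)/6 = 26.
Deadweight loss = ½ · (39 - 26) · (64 - 22) = ½ · 13 · 42 = 273.

273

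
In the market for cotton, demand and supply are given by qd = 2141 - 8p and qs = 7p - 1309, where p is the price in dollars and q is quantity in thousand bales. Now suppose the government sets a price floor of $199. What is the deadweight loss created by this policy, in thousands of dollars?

In a free market, 2141 - 8p = 7p - 1309 gives the equilibrium p* = 230, q* = 301.
Since 199 is below p* = 230, the floor does not bind and the free-market outcome prevails.
Since the control does not bind, no trades are prevented and deadweight loss is zero.

0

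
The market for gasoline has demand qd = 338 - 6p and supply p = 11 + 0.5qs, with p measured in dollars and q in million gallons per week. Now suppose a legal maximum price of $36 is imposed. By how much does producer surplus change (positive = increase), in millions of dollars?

Rearranging supply gives qs = 2p - 22. Equilibrium: 338 - 6p = 2p - 22, so 360 = 8p and p* = 45, q* = 68.
The ceiling of 36 is below the equilibrium price 45, so it binds.
At p = 36: qd = 338 - 6·36 = 122 and qs = 2·36 - 22 = 50.
Producer surplus without the control is ½ · (45 - 11) · 68 = 1156.
With the ceiling, producers sell 50 units at 36, so PS = ½ · (36 - 11) · 50 = 625.
Change in producer surplus = 625 - 1156 = -531.

-531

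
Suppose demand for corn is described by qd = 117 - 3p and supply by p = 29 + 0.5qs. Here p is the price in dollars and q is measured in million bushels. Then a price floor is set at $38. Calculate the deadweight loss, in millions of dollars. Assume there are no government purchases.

33.75

Rearranging supply gives qs = 2p - 58. Setting quantity demanded equal to quantity supplied, 117 - 3p = 2p - 58, gives p* = 35 and q* = 12.
Because the floor (38) lies above the market-clearing price, it is binding.
At p = 38: qd = 117 - 3·38 = 3 and qs = 2·38 - 58 = 18.
Quantity traded falls to 3. At q = 3 the demand price is (117 - 3)/3 = 38 and the supply price is (58 + 3)/2 = 30.5.
Deadweight loss = ½ · (38 - 30.5) · (12 - 3) = ½ · 7.5 · 9 = 33.75.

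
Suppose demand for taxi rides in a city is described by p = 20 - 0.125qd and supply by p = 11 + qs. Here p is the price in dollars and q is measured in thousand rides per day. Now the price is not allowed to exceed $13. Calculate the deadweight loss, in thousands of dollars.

Rearranging demand gives qd = 160 - 8p; rearranging supply gives qs = p - 11. Without the control the market clears where 160 - 8p = p - 11, i.e. p* = 19 and q* = 8.
Since 13 < 19, the ceiling is binding.
At p = 13: qd = 160 - 8·13 = 56 and qs = 13 - 11 = 2.
Quantity traded falls to 2. At q = 2 the demand price is (160 - 2)/8 = 19.75 and the supply price is 11 + 2 = 13.
Deadweight loss = ½ · (19.75 - 13) · (8 - 2) = ½ · 6.75 · 6 = 20.25.

20.25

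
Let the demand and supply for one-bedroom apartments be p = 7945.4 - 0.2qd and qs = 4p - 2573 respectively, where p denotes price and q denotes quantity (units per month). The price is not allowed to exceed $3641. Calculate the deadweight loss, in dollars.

4037331.6

Rearranging demand gives qd = 39727 - 5p. Without the control the market clears where 39727 - 5p = 4p - 2573, i.e. p* = 4700 and q* = 16227.
Since 3641 < 4700, the ceiling is binding.
At p = 3641: qd = 39727 - 5·3641 = 21522 and qs = 4·3641 - 2573 = 11991.
Quantity traded falls to 11991. At q = 11991 the demand price is (39727 - 11991)/5 = 5547.2 and the supply price is (2573 + 11991)/4 = 3641.
Deadweight loss = ½ · (5547.2 - 3641) · (16227 - 11991) = ½ · 1906.2 · 4236 = 4037331.6.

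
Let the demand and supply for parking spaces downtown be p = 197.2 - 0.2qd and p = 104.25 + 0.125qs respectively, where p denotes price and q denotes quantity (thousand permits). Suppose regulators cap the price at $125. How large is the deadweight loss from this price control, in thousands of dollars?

2340

Rearranging demand gives qd = 986 - 5p; rearranging supply gives qs = 8p - 834. Equilibrium: 986 - 5p = 8p - 834, so 1820 = 13p and p* = 140, q* = 286.
Because the ceiling (125) lies below the market-clearing price, it is binding.
At p = 125: qd = 986 - 5·125 = 361 and qs = 8·125 - 834 = 166.
Quantity traded falls to 166. At q = 166 the demand price is (986 - 166)/5 = 164 and the supply price is (834 + 166)/8 = 125.
Deadweight loss = ½ · (164 - 125) · (286 - 166) = ½ · 39 · 120 = 2340.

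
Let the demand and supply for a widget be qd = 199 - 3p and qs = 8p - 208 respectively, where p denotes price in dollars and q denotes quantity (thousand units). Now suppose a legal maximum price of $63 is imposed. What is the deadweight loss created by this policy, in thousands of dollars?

Without the control the market clears where 199 - 3p = 8p - 208, i.e. p* = 37 and q* = 88.
The ceiling of 63 is above the equilibrium price 37, so it is not binding; the market clears at p* = 37, q* = 88.
Since the control does not bind, no trades are prevented and deadweight loss is zero.

0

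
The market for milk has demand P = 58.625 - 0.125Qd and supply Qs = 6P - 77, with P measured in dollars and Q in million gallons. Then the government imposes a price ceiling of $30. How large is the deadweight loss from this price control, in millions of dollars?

Rearranging demand gives Qd = 469 - 8P. Equilibrium: 469 - 8P = 6P - 77, so 546 = 14P and P* = 39, Q* = 157.
Because the ceiling (30) lies below the market-clearing price, it is binding.
At P = 30: Qd = 469 - 8·30 = 229 and Qs = 6·30 - 77 = 103.
Quantity traded falls to 103. At Q = 103 the demand price is (469 - 103)/8 = 45.75 and the supply price is (77 + 103)/6 = 30.
Deadweight loss = ½ · (45.75 - 30) · (157 - 103) = ½ · 15.75 · 54 = 425.25.

425.25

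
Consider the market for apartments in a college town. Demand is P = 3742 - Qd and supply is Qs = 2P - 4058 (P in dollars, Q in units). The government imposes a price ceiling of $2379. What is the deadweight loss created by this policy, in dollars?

146523

Rearranging demand gives Qd = 3742 - P. In a free market, 3742 - P = 2P - 4058 gives the equilibrium P* = 2600, Q* = 1142.
Because the ceiling (2379) lies below the market-clearing price, it is binding.
At P = 2379: Qd = 3742 - 2379 = 1363 and Qs = 2·2379 - 4058 = 700.
Quantity traded falls to 700. At Q = 700 the demand price is 3742 - 700 = 3042 and the supply price is (4058 + 700)/2 = 2379.
Deadweight loss = ½ · (3042 - 2379) · (1142 - 700) = ½ · 663 · 442 = 146523.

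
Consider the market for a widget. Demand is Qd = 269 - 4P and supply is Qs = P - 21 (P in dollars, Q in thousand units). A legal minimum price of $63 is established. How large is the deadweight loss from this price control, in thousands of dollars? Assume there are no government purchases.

250

Without the control the market clears where 269 - 4P = P - 21, i.e. P* = 58 and Q* = 37.
The floor of 63 is above the equilibrium price 58, so it binds.
At P = 63: Qd = 269 - 4·63 = 17 and Qs = 63 - 21 = 42.
Quantity traded falls to 17. At Q = 17 the demand price is (269 - 17)/4 = 63 and the supply price is 21 + 17 = 38.
Deadweight loss = ½ · (63 - 38) · (37 - 17) = ½ · 25 · 20 = 250.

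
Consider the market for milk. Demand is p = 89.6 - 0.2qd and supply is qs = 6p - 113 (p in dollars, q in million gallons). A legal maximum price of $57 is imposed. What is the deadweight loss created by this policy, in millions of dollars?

0

Rearranging demand gives qd = 448 - 5p. Setting quantity demanded equal to quantity supplied, 448 - 5p = 6p - 113, gives p* = 51 and q* = 193.
Since 57 is above p* = 51, the ceiling does not bind and the free-market outcome prevails.
Since the control does not bind, no trades are prevented and deadweight loss is zero.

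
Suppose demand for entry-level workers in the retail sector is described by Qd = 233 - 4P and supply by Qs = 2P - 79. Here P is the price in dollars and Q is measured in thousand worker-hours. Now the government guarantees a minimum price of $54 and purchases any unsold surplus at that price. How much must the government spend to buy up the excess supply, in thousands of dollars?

Equilibrium: 233 - 4P = 2P - 79, so 312 = 6P and P* = 52, Q* = 25.
The floor of 54 is above the equilibrium price 52, so it binds.
At P = 54: Qd = 233 - 4·54 = 17 and Qs = 2·54 - 79 = 29.
Surplus = Qs - Qd = 12.
Government expenditure = surplus × support price = 12 × 54 = 648.

648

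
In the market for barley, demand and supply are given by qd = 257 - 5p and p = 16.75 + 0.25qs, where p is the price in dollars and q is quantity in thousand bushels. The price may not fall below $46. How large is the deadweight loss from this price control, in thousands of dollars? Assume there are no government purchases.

Rearranging supply gives qs = 4p - 67. Equilibrium: 257 - 5p = 4p - 67, so 324 = 9p and p* = 36, q* = 77.
The floor of 46 is above the equilibrium price 36, so it binds.
At p = 46: qd = 257 - 5·46 = 27 and qs = 4·46 - 67 = 117.
Quantity traded falls to 27. At q = 27 the demand price is (257 - 27)/5 = 46 and the supply price is (67 + 27)/4 = 23.5.
Deadweight loss = ½ · (46 - 23.5) · (77 - 27) = ½ · 22.5 · 50 = 562.5.

562.5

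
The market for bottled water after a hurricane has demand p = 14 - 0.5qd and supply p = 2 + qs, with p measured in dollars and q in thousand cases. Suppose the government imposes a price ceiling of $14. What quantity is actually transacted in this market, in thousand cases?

Rearranging demand gives qd = 28 - 2p; rearranging supply gives qs = p - 2. Equilibrium: 28 - 2p = p - 2, so 30 = 3p and p* = 10, q* = 8.
The ceiling of 14 is above the equilibrium price 10, so it is not binding; the market clears at p* = 10, q* = 8.

8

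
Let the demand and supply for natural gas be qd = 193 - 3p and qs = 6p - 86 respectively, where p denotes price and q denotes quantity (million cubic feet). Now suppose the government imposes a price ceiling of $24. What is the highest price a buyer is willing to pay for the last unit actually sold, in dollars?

Without the control the market clears where 193 - 3p = 6p - 86, i.e. p* = 31 and q* = 100.
Since 24 < 31, the ceiling is binding.
At p = 24: qd = 193 - 3·24 = 121 and qs = 6·24 - 86 = 58.
Only 58 units reach the market. On the demand curve, the marginal buyer's willingness to pay at q = 58 is (193 - 58)/3 = 45.

45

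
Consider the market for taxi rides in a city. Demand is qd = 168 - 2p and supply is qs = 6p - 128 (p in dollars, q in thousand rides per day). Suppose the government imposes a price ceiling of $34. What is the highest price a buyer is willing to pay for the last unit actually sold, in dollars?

Equilibrium: 168 - 2p = 6p - 128, so 296 = 8p and p* = 37, q* = 94.
Since 34 < 37, the ceiling is binding.
At p = 34: qd = 168 - 2·34 = 100 and qs = 6·34 - 128 = 76.
Only 76 units reach the market. On the demand curve, the marginal buyer's willingness to pay at q = 76 is (168 - 76)/2 = 46.

46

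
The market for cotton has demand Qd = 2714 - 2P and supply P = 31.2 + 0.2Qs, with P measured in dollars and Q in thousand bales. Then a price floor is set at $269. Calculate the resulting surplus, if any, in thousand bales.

0

Rearranging supply gives Qs = 5P - 156. Without the control the market clears where 2714 - 2P = 5P - 156, i.e. P* = 410 and Q* = 1894.
The floor of 269 is below the equilibrium price 410, so it is not binding; the market clears at P* = 410, Q* = 1894.
Since the control does not bind, there is no surplus.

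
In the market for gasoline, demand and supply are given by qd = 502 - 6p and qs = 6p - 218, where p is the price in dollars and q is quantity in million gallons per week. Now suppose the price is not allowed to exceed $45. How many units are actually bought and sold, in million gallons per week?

Without the control the market clears where 502 - 6p = 6p - 218, i.e. p* = 60 and q* = 142.
Since 45 < 60, the ceiling is binding.
At p = 45: qd = 502 - 6·45 = 232 and qs = 6·45 - 218 = 52.
The quantity actually transacted is the short side, supply: 52.

52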